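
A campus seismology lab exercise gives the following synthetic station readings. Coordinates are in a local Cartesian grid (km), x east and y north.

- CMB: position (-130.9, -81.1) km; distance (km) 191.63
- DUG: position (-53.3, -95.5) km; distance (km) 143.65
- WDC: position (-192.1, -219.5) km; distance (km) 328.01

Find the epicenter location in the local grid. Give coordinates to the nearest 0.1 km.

(31.7, 20.3)

Circle about each station: (x + 130.9)² + (y + 81.1)² = 191.63²; (x + 53.3)² + (y + 95.5)² = 143.65²; (x + 192.1)² + (y + 219.5)² = 328.01².
Subtracting pairs of circle equations eliminates x²+y² and gives linear equations (the radical axes):
155.2 x − 28.8 y = 4335.85
-122.4 x − 276.8 y = -9497.86
Solving the 2×2 system: x ≈ 31.7, y ≈ 20.3 km.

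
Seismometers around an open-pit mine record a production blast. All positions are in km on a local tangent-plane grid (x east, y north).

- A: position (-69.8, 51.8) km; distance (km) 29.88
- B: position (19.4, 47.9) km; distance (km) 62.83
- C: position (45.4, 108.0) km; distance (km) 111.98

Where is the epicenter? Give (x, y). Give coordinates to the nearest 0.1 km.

Circle about each station: (x + 69.8)² + (y − 51.8)² = 29.88²; (x − 19.4)² + (y − 47.9)² = 62.83²; (x − 45.4)² + (y − 108.0)² = 111.98².
Subtracting pairs of circle equations eliminates x²+y² and gives linear equations (the radical axes):
178.4 x − 7.8 y = -7939.30
230.4 x + 112.4 y = -5476.83
Solving the 2×2 system: x ≈ -42.8, y ≈ 39.0 km.

x ≈ -42.8 km, y ≈ 39.0 km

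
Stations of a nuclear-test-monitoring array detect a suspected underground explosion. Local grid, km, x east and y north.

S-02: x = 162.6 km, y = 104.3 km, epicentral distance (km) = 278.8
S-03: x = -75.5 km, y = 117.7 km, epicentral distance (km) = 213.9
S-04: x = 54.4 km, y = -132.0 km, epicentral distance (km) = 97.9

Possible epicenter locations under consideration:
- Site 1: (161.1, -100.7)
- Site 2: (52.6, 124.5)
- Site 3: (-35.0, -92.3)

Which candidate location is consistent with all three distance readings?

Site 3

For each candidate, compare |candidate − station| to the reported distance:
Site 1: residuals S-02 73.8, S-03 108.1, S-04 13.3 → max 108.1 km
Site 2: residuals S-02 167.0, S-03 85.6, S-04 158.6 → max 167.0 km
Site 3: residuals S-02 0.1, S-03 0.0, S-04 0.1 → max 0.1 km
Only Site 3 has all residuals ≈ 0.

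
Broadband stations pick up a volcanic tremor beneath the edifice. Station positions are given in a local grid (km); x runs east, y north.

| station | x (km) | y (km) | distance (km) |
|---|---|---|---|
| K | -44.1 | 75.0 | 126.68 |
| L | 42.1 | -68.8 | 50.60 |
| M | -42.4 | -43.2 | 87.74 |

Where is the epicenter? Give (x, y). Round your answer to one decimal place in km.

41.7 km east, -18.2 km north

Circle about each station: (x + 44.1)² + (y − 75.0)² = 126.68²; (x − 42.1)² + (y + 68.8)² = 50.60²; (x + 42.4)² + (y + 43.2)² = 87.74².
Subtracting the K equation from the L and M equations removes the quadratic terms:
172.4 x − 287.6 y = 12423.50
3.4 x − 236.4 y = 4443.70
Solving the 2×2 system: x ≈ 41.7, y ≈ -18.2 km.
Check against K (with the unrounded x, y): √((x + 44.1)²+(y − 75.0)²) = 126.68 ≈ 126.68 km. ✓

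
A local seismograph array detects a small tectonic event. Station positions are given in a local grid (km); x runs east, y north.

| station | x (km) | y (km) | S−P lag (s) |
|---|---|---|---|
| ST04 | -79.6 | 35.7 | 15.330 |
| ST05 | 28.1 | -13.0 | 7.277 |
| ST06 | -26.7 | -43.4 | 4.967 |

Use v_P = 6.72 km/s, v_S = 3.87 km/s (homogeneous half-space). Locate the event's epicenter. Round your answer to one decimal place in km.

(5.4, -75.4)

Distance from S−P lag: d = Δt · v_P v_S / (v_P − v_S) = Δt · (6.72·3.87)/(6.72−3.87) ≈ 9.1251·Δt.
So d_ST04 = 139.89, d_ST05 = 66.40, d_ST06 = 45.32 km.
Circle about each station: (x + 79.6)² + (y − 35.7)² = 139.89²; (x − 28.1)² + (y + 13.0)² = 66.40²; (x + 26.7)² + (y + 43.4)² = 45.32².
Subtracting the ST04 equation from the ST05 and ST06 equations removes the quadratic terms:
215.4 x − 97.4 y = 8508.21
105.8 x − 158.2 y = 12501.11
Solving the 2×2 system: x ≈ 5.4, y ≈ -75.4 km.
Check against ST04 (with the unrounded x, y): √((x + 79.6)²+(y − 35.7)²) = 139.89 ≈ 139.89 km. ✓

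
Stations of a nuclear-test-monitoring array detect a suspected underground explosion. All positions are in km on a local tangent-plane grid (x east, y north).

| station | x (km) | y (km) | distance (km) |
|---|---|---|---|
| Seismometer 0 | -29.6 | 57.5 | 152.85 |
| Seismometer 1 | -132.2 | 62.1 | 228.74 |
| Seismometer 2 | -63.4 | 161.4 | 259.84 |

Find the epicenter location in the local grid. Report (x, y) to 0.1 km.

54.4 km east, -70.2 km north

Circle about each station: (x + 29.6)² + (y − 57.5)² = 152.85²; (x + 132.2)² + (y − 62.1)² = 228.74²; (x + 63.4)² + (y − 161.4)² = 259.84².
Subtracting pairs of circle equations eliminates x²+y² and gives linear equations (the radical axes):
-205.2 x + 9.2 y = -11808.03
-67.6 x + 207.8 y = -18266.59
Solving the 2×2 system: x ≈ 54.4, y ≈ -70.2 km.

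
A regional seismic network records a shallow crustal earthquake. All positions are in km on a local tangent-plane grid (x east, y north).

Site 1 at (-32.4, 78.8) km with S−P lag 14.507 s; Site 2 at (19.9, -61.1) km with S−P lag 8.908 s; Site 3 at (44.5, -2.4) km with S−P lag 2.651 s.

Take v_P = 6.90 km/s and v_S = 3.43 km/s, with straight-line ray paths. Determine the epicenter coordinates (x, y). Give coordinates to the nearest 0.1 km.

26.5 km east, -0.7 km north

Distance from S−P lag: d = Δt · v_P v_S / (v_P − v_S) = Δt · (6.90·3.43)/(6.90−3.43) ≈ 6.8205·Δt.
So d_Site 1 = 98.94, d_Site 2 = 60.76, d_Site 3 = 18.08 km.
Circle about each station: (x + 32.4)² + (y − 78.8)² = 98.94²; (x − 19.9)² + (y + 61.1)² = 60.76²; (x − 44.5)² + (y + 2.4)² = 18.08².
Subtracting the Site 1 equation from the Site 2 and Site 3 equations removes the quadratic terms:
104.6 x − 279.8 y = 2967.37
153.8 x − 162.4 y = 4189.05
Solving the 2×2 system: x ≈ 26.5, y ≈ -0.7 km.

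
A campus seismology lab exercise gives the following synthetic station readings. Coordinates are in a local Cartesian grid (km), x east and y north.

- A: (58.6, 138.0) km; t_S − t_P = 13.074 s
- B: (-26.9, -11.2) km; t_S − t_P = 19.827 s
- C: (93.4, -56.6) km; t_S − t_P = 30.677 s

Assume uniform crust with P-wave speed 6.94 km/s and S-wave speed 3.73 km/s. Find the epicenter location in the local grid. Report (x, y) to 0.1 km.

Distance from S−P lag: d = Δt · v_P v_S / (v_P − v_S) = Δt · (6.94·3.73)/(6.94−3.73) ≈ 8.0642·Δt.
So d_A = 105.43, d_B = 159.89, d_C = 247.39 km.
Circle about each station: (x − 58.6)² + (y − 138.0)² = 105.43²; (x + 26.9)² + (y + 11.2)² = 159.89²; (x − 93.4)² + (y + 56.6)² = 247.39².
Subtracting the A equation from the B and C equations removes the quadratic terms:
-171.0 x − 298.4 y = -36078.24
69.6 x − 389.2 y = -60637.17
Solving the 2×2 system: x ≈ -46.4, y ≈ 147.5 km.

x ≈ -46.4 km, y ≈ 147.5 km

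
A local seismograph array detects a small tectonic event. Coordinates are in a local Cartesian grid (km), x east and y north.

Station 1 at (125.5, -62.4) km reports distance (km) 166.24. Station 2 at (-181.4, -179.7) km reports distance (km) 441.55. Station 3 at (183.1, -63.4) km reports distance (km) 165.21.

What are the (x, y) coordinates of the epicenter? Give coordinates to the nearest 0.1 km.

(160.1, 100.2)

Circle about each station: (x − 125.5)² + (y + 62.4)² = 166.24²; (x + 181.4)² + (y + 179.7)² = 441.55²; (x − 183.1)² + (y + 63.4)² = 165.21².
Subtracting the Station 1 equation from the Station 2 and Station 3 equations removes the quadratic terms:
-613.8 x − 234.6 y = -121776.62
115.2 x − 2.0 y = 18242.55
Solving the 2×2 system: x ≈ 160.1, y ≈ 100.2 km.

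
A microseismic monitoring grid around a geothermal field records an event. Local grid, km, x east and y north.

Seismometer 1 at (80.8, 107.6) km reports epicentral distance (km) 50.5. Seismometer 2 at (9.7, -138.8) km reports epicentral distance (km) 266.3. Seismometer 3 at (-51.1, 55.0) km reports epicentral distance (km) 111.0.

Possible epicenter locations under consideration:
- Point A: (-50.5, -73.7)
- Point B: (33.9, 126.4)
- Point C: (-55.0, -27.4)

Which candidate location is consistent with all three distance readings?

For each candidate, compare |candidate − station| to the reported distance:
Point A: residuals Seismometer 1 173.4, Seismometer 2 177.6, Seismometer 3 17.7 → max 177.6 km
Point B: residuals Seismometer 1 0.0, Seismometer 2 0.0, Seismometer 3 0.0 → max 0.0 km
Point C: residuals Seismometer 1 141.0, Seismometer 2 137.5, Seismometer 3 28.5 → max 141.0 km
Only Point B has all residuals ≈ 0.

Point B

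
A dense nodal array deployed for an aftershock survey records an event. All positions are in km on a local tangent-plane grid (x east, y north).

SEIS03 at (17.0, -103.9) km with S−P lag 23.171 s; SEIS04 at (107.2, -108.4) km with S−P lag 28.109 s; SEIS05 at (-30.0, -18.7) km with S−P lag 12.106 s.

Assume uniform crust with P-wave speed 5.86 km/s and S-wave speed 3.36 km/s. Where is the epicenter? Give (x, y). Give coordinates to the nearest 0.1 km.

(-15.9, 75.6)

Distance from S−P lag: d = Δt · v_P v_S / (v_P − v_S) = Δt · (5.86·3.36)/(5.86−3.36) ≈ 7.8758·Δt.
So d_SEIS03 = 182.49, d_SEIS04 = 221.38, d_SEIS05 = 95.34 km.
Circle about each station: (x − 17.0)² + (y + 103.9)² = 182.49²; (x − 107.2)² + (y + 108.4)² = 221.38²; (x + 30.0)² + (y + 18.7)² = 95.34².
Subtracting the SEIS03 equation from the SEIS04 and SEIS05 equations removes the quadratic terms:
180.4 x − 9.0 y = -3548.31
-94.0 x + 170.4 y = 14378.36
Solving the 2×2 system: x ≈ -15.9, y ≈ 75.6 km.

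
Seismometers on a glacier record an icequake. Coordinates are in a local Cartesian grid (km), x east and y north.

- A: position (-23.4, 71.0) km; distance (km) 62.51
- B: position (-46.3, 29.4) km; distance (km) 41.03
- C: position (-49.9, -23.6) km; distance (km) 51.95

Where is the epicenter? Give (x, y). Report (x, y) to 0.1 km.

(-10.2, 9.9)

Circle about each station: (x + 23.4)² + (y − 71.0)² = 62.51²; (x + 46.3)² + (y − 29.4)² = 41.03²; (x + 49.9)² + (y + 23.6)² = 51.95².
Subtracting pairs of circle equations eliminates x²+y² and gives linear equations (the radical axes):
-45.8 x − 83.2 y = -356.47
-53.0 x − 189.2 y = -1332.89
Solving the 2×2 system: x ≈ -10.2, y ≈ 9.9 km.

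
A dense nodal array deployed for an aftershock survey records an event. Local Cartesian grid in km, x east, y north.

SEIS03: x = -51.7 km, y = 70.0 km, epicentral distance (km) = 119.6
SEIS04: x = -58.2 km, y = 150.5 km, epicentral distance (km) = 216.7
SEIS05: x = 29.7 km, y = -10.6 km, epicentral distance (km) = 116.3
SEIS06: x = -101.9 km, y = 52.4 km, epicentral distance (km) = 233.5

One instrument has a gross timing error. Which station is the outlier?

Solve using three stations at a time. Using SEIS04, SEIS05, SEIS06 (subtract circle equations pairwise → linear system) gives (x, y) ≈ (131.6, 45.7).
Distances from that point to each station vs reported:
  SEIS03: calculated 184.9 vs reported 119.6 → residual 65.3 km
  SEIS04: calculated 216.8 vs reported 216.7 → residual 0.1 km
  SEIS05: calculated 116.4 vs reported 116.3 → residual 0.1 km
  SEIS06: calculated 233.5 vs reported 233.5 → residual 0.0 km
SEIS04, SEIS05, SEIS06 are mutually consistent (residuals ≈ 0); SEIS03 is off by 65.3 km.

SEIS03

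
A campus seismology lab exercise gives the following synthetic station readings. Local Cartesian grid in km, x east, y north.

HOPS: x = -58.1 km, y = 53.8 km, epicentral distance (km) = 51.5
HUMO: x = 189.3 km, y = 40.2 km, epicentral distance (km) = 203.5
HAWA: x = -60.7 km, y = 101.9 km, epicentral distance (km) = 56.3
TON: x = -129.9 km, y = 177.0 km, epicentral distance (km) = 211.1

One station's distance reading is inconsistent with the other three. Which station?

Solve using three stations at a time. Using HOPS, HUMO, HAWA (subtract circle equations pairwise → linear system) gives (x, y) ≈ (-11.2, 75.1).
Distances from that point to each station vs reported:
  HOPS: calculated 51.5 vs reported 51.5 → residual 0.0 km
  HUMO: calculated 203.5 vs reported 203.5 → residual 0.0 km
  HAWA: calculated 56.3 vs reported 56.3 → residual 0.0 km
  TON: calculated 156.5 vs reported 211.1 → residual 54.6 km
HOPS, HUMO, HAWA are mutually consistent (residuals ≈ 0); TON is off by 54.6 km.

TON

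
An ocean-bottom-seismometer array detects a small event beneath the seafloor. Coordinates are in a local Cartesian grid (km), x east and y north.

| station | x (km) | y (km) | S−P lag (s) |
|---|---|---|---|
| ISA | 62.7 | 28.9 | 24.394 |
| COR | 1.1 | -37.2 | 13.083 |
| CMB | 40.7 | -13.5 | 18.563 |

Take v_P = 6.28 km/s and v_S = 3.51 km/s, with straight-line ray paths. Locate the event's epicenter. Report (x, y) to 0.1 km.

x ≈ -60.4 km, y ≈ -121.2 km

Distance from S−P lag: d = Δt · v_P v_S / (v_P − v_S) = Δt · (6.28·3.51)/(6.28−3.51) ≈ 7.9577·Δt.
So d_ISA = 194.12, d_COR = 104.11, d_CMB = 147.72 km.
Circle about each station: (x − 62.7)² + (y − 28.9)² = 194.12²; (x − 1.1)² + (y + 37.2)² = 104.11²; (x − 40.7)² + (y + 13.5)² = 147.72².
Subtracting the ISA equation from the COR and CMB equations removes the quadratic terms:
-123.2 x − 132.2 y = 23462.23
-44.0 x − 84.8 y = 12933.62
Solving the 2×2 system: x ≈ -60.4, y ≈ -121.2 km.
Check against ISA (with the unrounded x, y): √((x − 62.7)²+(y − 28.9)²) = 194.11 ≈ 194.12 km. ✓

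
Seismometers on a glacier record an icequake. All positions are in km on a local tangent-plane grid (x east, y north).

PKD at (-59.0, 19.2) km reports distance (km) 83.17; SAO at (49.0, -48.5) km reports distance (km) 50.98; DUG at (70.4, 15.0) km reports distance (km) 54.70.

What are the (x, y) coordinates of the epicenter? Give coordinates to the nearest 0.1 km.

20.1 km east, -6.5 km north

Circle about each station: (x + 59.0)² + (y − 19.2)² = 83.17²; (x − 49.0)² + (y + 48.5)² = 50.98²; (x − 70.4)² + (y − 15.0)² = 54.70².
Subtracting pairs of circle equations eliminates x²+y² and gives linear equations (the radical axes):
216.0 x − 135.4 y = 5221.90
258.8 x − 8.4 y = 5256.68
Solving the 2×2 system: x ≈ 20.1, y ≈ -6.5 km.
Check against PKD (with the unrounded x, y): √((x + 59.0)²+(y − 19.2)²) = 83.17 ≈ 83.17 km. ✓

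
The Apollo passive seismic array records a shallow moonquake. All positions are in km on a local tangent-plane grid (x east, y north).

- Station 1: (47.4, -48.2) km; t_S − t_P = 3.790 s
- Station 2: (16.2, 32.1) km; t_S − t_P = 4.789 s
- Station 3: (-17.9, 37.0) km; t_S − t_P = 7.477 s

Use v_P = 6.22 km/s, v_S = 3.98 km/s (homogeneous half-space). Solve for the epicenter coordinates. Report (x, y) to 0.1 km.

Distance from S−P lag: d = Δt · v_P v_S / (v_P − v_S) = Δt · (6.22·3.98)/(6.22−3.98) ≈ 11.0516·Δt.
So d_Station 1 = 41.89, d_Station 2 = 52.93, d_Station 3 = 82.63 km.
Circle about each station: (x − 47.4)² + (y + 48.2)² = 41.89²; (x − 16.2)² + (y − 32.1)² = 52.93²; (x + 17.9)² + (y − 37.0)² = 82.63².
Subtracting the Station 1 equation from the Station 2 and Station 3 equations removes the quadratic terms:
-62.4 x + 160.6 y = -4323.96
-130.6 x + 170.4 y = -7953.53
Solving the 2×2 system: x ≈ 52.3, y ≈ -6.6 km.

x ≈ 52.3 km, y ≈ -6.6 km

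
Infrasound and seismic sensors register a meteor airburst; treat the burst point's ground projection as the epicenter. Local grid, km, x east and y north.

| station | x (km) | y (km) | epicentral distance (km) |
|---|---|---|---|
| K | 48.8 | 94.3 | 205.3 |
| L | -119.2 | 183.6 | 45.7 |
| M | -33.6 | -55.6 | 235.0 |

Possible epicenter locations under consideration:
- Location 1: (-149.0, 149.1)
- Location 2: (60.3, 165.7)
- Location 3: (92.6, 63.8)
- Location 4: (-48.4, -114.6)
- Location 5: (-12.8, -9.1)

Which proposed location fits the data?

For each candidate, compare |candidate − station| to the reported distance:
Location 1: residuals K 0.0, L 0.1, M 0.0 → max 0.1 km
Location 2: residuals K 133.0, L 134.7, M 5.4 → max 134.7 km
Location 3: residuals K 151.9, L 197.6, M 61.3 → max 197.6 km
Location 4: residuals K 25.1, L 260.8, M 174.2 → max 260.8 km
Location 5: residuals K 84.9, L 174.4, M 184.1 → max 184.1 km
Only Location 1 has all residuals ≈ 0.

Location 1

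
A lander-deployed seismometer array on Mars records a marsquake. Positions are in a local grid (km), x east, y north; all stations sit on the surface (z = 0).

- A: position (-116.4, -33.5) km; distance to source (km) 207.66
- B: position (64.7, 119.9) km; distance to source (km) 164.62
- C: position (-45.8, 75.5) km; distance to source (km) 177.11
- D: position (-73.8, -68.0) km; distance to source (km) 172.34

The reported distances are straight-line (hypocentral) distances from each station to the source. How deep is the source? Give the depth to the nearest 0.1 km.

Each station gives a sphere (x−x_i)² + (y−y_i)² + z² = d_i² (stations at z=0).
Subtracting the A sphere from B and C: z² cancels, leaving linear equations in x and y:
362.2 x + 306.8 y = 19913.82
141.2 x + 218.0 y = 4881.40
Solving: x ≈ 79.788, y ≈ -29.287 km (keep extra digits for the depth step; rounded: 79.8, -29.3).
Then from the A sphere: z² = 207.66² − (x + 116.4)² − (y + 33.5)² with x = 79.788, y = -29.287, so z ≈ 67.935 ≈ 67.9 km.
Check against D (with the unrounded solution): distance 172.35 ≈ 172.34 km. ✓

67.9 km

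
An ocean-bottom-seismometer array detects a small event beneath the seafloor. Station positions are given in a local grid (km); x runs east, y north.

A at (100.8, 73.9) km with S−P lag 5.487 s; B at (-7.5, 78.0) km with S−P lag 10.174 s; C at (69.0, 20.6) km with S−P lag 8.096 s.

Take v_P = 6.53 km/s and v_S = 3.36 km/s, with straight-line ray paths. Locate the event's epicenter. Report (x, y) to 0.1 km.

Distance from S−P lag: d = Δt · v_P v_S / (v_P − v_S) = Δt · (6.53·3.36)/(6.53−3.36) ≈ 6.9214·Δt.
So d_A = 37.98, d_B = 70.42, d_C = 56.04 km.
Circle about each station: (x − 100.8)² + (y − 73.9)² = 37.98²; (x + 7.5)² + (y − 78.0)² = 70.42²; (x − 69.0)² + (y − 20.6)² = 56.04².
Subtracting pairs of circle equations eliminates x²+y² and gives linear equations (the radical axes):
-216.6 x + 8.2 y = -12998.10
-63.6 x − 106.6 y = -12134.49
Solving the 2×2 system: x ≈ 62.9, y ≈ 76.3 km.
Check against A (with the unrounded x, y): √((x − 100.8)²+(y − 73.9)²) = 37.98 ≈ 37.98 km. ✓

x ≈ 62.9 km, y ≈ 76.3 km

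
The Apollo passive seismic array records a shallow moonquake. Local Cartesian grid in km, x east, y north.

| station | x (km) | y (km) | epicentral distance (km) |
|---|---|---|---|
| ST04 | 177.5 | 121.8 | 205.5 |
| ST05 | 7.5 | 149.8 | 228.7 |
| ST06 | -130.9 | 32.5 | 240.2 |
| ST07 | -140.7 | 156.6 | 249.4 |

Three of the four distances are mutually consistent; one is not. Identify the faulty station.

Solve using three stations at a time. Using ST04, ST05, ST06 (subtract circle equations pairwise → linear system) gives (x, y) ≈ (89.2, -63.9).
Distances from that point to each station vs reported:
  ST04: calculated 205.7 vs reported 205.5 → residual 0.2 km
  ST05: calculated 228.8 vs reported 228.7 → residual 0.1 km
  ST06: calculated 240.3 vs reported 240.2 → residual 0.1 km
  ST07: calculated 318.6 vs reported 249.4 → residual 69.2 km
ST04, ST05, ST06 are mutually consistent (residuals ≈ 0); ST07 is off by 69.2 km.

ST07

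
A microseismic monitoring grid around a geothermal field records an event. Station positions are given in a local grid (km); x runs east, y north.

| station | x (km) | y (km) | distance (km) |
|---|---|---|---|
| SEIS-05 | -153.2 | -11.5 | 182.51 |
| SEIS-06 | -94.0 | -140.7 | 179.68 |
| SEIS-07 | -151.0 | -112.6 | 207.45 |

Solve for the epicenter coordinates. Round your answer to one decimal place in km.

Circle about each station: (x + 153.2)² + (y + 11.5)² = 182.51²; (x + 94.0)² + (y + 140.7)² = 179.68²; (x + 151.0)² + (y + 112.6)² = 207.45².
Subtracting pairs of circle equations eliminates x²+y² and gives linear equations (the radical axes):
118.4 x − 258.4 y = 6055.00
4.4 x − 202.2 y = 2151.67
Solving the 2×2 system: x ≈ 29.3, y ≈ -10.0 km.

x ≈ 29.3 km, y ≈ -10.0 km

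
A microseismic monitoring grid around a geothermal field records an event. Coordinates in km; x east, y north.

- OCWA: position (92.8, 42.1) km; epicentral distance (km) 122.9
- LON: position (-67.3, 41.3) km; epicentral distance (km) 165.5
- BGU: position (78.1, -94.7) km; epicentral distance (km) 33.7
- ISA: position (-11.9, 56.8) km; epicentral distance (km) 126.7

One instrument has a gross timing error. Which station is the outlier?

ISA

Solve using three stations at a time. Using OCWA, LON, BGU (subtract circle equations pairwise → linear system) gives (x, y) ≈ (51.7, -73.7).
Distances from that point to each station vs reported:
  OCWA: calculated 122.9 vs reported 122.9 → residual 0.0 km
  LON: calculated 165.5 vs reported 165.5 → residual 0.0 km
  BGU: calculated 33.7 vs reported 33.7 → residual 0.0 km
  ISA: calculated 145.2 vs reported 126.7 → residual 18.5 km
OCWA, LON, BGU are mutually consistent (residuals ≈ 0); ISA is off by 18.5 km.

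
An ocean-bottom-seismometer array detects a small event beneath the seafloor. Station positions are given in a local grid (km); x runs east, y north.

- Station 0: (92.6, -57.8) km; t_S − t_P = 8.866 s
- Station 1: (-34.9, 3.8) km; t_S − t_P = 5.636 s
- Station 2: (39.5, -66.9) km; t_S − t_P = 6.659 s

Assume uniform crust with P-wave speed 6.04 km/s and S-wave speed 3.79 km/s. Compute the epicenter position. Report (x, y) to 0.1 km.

Distance from S−P lag: d = Δt · v_P v_S / (v_P − v_S) = Δt · (6.04·3.79)/(6.04−3.79) ≈ 10.1740·Δt.
So d_Station 0 = 90.20, d_Station 1 = 57.34, d_Station 2 = 67.75 km.
Circle about each station: (x − 92.6)² + (y + 57.8)² = 90.20²; (x + 34.9)² + (y − 3.8)² = 57.34²; (x − 39.5)² + (y + 66.9)² = 67.75².
Subtracting the Station 0 equation from the Station 1 and Station 2 equations removes the quadratic terms:
-255.0 x + 123.2 y = -5834.99
-106.2 x − 18.2 y = -2333.76
Solving the 2×2 system: x ≈ 22.2, y ≈ -1.4 km.

(22.2, -1.4)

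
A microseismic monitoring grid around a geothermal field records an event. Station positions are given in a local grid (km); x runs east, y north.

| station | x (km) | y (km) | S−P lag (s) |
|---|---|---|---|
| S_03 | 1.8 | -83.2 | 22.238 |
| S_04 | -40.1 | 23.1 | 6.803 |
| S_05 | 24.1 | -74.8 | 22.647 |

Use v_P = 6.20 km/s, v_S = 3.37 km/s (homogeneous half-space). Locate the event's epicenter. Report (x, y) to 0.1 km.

Distance from S−P lag: d = Δt · v_P v_S / (v_P − v_S) = Δt · (6.20·3.37)/(6.20−3.37) ≈ 7.3830·Δt.
So d_S_03 = 164.18, d_S_04 = 50.23, d_S_05 = 167.20 km.
Circle about each station: (x − 1.8)² + (y + 83.2)² = 164.18²; (x + 40.1)² + (y − 23.1)² = 50.23²; (x − 24.1)² + (y + 74.8)² = 167.20².
Subtracting pairs of circle equations eliminates x²+y² and gives linear equations (the radical axes):
-83.8 x + 212.6 y = 19648.16
44.6 x + 16.8 y = -1750.40
Solving the 2×2 system: x ≈ -64.5, y ≈ 67.0 km.

-64.5 km east, 67.0 km north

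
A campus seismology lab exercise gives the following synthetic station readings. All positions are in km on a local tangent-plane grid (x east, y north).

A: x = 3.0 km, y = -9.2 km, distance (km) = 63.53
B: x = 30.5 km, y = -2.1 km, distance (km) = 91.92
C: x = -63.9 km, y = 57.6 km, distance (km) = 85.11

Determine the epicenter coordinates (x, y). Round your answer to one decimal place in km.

Circle about each station: (x − 3.0)² + (y + 9.2)² = 63.53²; (x − 30.5)² + (y + 2.1)² = 91.92²; (x + 63.9)² + (y − 57.6)² = 85.11².
Subtracting pairs of circle equations eliminates x²+y² and gives linear equations (the radical axes):
55.0 x + 14.2 y = -3572.21
-133.8 x + 133.6 y = 4099.68
Solving the 2×2 system: x ≈ -57.9, y ≈ -27.3 km.

-57.9 km east, -27.3 km north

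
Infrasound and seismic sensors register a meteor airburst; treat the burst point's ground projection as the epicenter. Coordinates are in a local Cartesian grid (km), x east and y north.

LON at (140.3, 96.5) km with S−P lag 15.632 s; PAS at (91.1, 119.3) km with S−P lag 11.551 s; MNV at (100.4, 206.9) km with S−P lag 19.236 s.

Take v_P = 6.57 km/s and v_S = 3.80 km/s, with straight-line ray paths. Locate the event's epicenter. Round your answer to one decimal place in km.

Distance from S−P lag: d = Δt · v_P v_S / (v_P − v_S) = Δt · (6.57·3.80)/(6.57−3.80) ≈ 9.0130·Δt.
So d_LON = 140.89, d_PAS = 104.11, d_MNV = 173.37 km.
Circle about each station: (x − 140.3)² + (y − 96.5)² = 140.89²; (x − 91.1)² + (y − 119.3)² = 104.11²; (x − 100.4)² + (y − 206.9)² = 173.37².
Subtracting the LON equation from the PAS and MNV equations removes the quadratic terms:
-98.4 x + 45.6 y = 2546.46
-79.8 x + 220.8 y = 13684.27
Solving the 2×2 system: x ≈ 3.4, y ≈ 63.2 km.

(3.4, 63.2)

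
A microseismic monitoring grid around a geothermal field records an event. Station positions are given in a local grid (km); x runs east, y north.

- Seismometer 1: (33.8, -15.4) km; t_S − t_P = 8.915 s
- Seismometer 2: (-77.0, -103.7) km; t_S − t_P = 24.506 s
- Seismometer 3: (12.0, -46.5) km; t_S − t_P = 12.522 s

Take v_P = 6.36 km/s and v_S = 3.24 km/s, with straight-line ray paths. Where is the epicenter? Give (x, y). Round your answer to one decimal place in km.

Distance from S−P lag: d = Δt · v_P v_S / (v_P − v_S) = Δt · (6.36·3.24)/(6.36−3.24) ≈ 6.6046·Δt.
So d_Seismometer 1 = 58.88, d_Seismometer 2 = 161.85, d_Seismometer 3 = 82.70 km.
Circle about each station: (x − 33.8)² + (y + 15.4)² = 58.88²; (x + 77.0)² + (y + 103.7)² = 161.85²; (x − 12.0)² + (y + 46.5)² = 82.70².
Subtracting pairs of circle equations eliminates x²+y² and gives linear equations (the radical axes):
-221.6 x − 176.6 y = -7425.48
-43.6 x − 62.2 y = -2445.79
Solving the 2×2 system: x ≈ 4.9, y ≈ 35.9 km.

x ≈ 4.9 km, y ≈ 35.9 km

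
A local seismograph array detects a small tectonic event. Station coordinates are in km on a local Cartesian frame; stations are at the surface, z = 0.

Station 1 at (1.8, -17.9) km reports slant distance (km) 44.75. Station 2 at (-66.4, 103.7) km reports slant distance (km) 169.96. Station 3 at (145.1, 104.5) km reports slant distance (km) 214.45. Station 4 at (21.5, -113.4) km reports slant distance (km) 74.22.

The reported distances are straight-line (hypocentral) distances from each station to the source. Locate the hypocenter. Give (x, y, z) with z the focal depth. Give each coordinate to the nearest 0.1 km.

(-0.5, -49.8, 31.3)

Each station gives a sphere (x−x_i)² + (y−y_i)² + z² = d_i² (stations at z=0).
Subtracting the Station 1 sphere from Station 2 and Station 3: z² cancels, leaving linear equations in x and y:
-136.4 x + 243.2 y = -12044.84
286.6 x + 244.8 y = -12335.63
Solving: x ≈ -0.499, y ≈ -49.806 km (keep extra digits for the depth step; rounded: -0.5, -49.8).
Then from the Station 1 sphere: z² = 44.75² − (x − 1.8)² − (y + 17.9)² with x = -0.499, y = -49.806, so z ≈ 31.294 ≈ 31.3 km.
Check against Station 4 (with the unrounded solution): distance 74.21 ≈ 74.22 km. ✓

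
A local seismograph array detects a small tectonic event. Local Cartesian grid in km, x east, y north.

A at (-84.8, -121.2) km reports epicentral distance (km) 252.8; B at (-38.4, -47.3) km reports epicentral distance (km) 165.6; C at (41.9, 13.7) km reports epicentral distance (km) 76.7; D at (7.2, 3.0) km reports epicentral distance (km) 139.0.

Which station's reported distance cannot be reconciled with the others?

Solve using three stations at a time. Using A, B, C (subtract circle equations pairwise → linear system) gives (x, y) ≈ (55.4, 89.1).
Distances from that point to each station vs reported:
  A: calculated 252.8 vs reported 252.8 → residual 0.0 km
  B: calculated 165.6 vs reported 165.6 → residual 0.0 km
  C: calculated 76.6 vs reported 76.7 → residual 0.1 km
  D: calculated 98.7 vs reported 139.0 → residual 40.3 km
A, B, C are mutually consistent (residuals ≈ 0); D is off by 40.3 km.

D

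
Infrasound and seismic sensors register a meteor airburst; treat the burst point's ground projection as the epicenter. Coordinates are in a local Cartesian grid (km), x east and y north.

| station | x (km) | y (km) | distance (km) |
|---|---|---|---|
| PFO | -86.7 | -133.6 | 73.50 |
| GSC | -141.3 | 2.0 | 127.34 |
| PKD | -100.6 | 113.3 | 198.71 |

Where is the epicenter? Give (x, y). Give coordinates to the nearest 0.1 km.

-40.8 km east, -76.2 km north

Circle about each station: (x + 86.7)² + (y + 133.6)² = 73.50²; (x + 141.3)² + (y − 2.0)² = 127.34²; (x + 100.6)² + (y − 113.3)² = 198.71².
Subtracting pairs of circle equations eliminates x²+y² and gives linear equations (the radical axes):
-109.2 x + 271.2 y = -16209.39
-27.8 x + 493.8 y = -36492.01
Solving the 2×2 system: x ≈ -40.8, y ≈ -76.2 km.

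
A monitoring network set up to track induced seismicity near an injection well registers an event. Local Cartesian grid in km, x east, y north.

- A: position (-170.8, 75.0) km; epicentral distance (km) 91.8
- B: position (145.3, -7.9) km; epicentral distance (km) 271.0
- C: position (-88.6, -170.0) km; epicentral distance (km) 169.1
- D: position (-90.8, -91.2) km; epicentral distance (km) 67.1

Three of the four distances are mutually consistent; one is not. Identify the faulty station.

D

Solve using three stations at a time. Using A, B, C (subtract circle equations pairwise → linear system) gives (x, y) ≈ (-125.7, -5.0).
Distances from that point to each station vs reported:
  A: calculated 91.8 vs reported 91.8 → residual 0.0 km
  B: calculated 271.0 vs reported 271.0 → residual 0.0 km
  C: calculated 169.1 vs reported 169.1 → residual 0.0 km
  D: calculated 93.0 vs reported 67.1 → residual 25.9 km
A, B, C are mutually consistent (residuals ≈ 0); D is off by 25.9 km.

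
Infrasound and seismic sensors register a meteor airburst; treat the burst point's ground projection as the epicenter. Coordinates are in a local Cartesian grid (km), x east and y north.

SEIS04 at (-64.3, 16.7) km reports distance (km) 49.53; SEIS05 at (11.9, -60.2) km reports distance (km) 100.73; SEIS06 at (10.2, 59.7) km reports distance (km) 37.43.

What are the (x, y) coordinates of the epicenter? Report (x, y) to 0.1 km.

x ≈ -18.6 km, y ≈ 35.8 km

Circle about each station: (x + 64.3)² + (y − 16.7)² = 49.53²; (x − 11.9)² + (y + 60.2)² = 100.73²; (x − 10.2)² + (y − 59.7)² = 37.43².
Subtracting pairs of circle equations eliminates x²+y² and gives linear equations (the radical axes):
152.4 x − 153.8 y = -8341.04
149.0 x + 86.0 y = 306.97
Solving the 2×2 system: x ≈ -18.6, y ≈ 35.8 km.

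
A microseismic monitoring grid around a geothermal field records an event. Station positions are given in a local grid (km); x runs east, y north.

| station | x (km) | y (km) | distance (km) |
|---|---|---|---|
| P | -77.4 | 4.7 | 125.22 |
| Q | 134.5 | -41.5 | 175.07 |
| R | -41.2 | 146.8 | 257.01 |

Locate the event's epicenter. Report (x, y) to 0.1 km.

Circle about each station: (x + 77.4)² + (y − 4.7)² = 125.22²; (x − 134.5)² + (y + 41.5)² = 175.07²; (x + 41.2)² + (y − 146.8)² = 257.01².
Subtracting the P equation from the Q and R equations removes the quadratic terms:
423.8 x − 92.4 y = -1169.81
72.4 x + 284.2 y = -33139.26
Solving the 2×2 system: x ≈ -26.7, y ≈ -109.8 km.

x ≈ -26.7 km, y ≈ -109.8 km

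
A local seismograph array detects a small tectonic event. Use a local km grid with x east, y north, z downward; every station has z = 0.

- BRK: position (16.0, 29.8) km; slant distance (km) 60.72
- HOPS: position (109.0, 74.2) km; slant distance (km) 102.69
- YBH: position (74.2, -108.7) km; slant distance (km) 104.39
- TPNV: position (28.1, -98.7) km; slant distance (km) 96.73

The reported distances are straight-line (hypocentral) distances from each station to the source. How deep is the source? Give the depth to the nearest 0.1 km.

25.4 km

Each station gives a sphere (x−x_i)² + (y−y_i)² + z² = d_i² (stations at z=0).
Subtracting the BRK sphere from HOPS and YBH: z² cancels, leaving linear equations in x and y:
186.0 x + 88.8 y = 9384.28
116.4 x − 277.0 y = 8966.94
Solving: x ≈ 54.895, y ≈ -9.304 km (keep extra digits for the depth step; rounded: 54.9, -9.3).
Then from the BRK sphere: z² = 60.72² − (x − 16.0)² − (y − 29.8)² with x = 54.895, y = -9.304, so z ≈ 25.396 ≈ 25.4 km.
Check against TPNV (with the unrounded solution): distance 96.72 ≈ 96.73 km. ✓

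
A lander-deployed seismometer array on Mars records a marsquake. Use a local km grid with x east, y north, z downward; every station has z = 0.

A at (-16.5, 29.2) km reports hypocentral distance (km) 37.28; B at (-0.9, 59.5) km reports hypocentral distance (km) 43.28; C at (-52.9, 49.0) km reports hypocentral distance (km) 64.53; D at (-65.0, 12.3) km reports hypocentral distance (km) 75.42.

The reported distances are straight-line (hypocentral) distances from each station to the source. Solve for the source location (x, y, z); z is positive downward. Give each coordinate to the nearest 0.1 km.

x ≈ -0.4 km, y ≈ 32.1 km, depth ≈ 33.5 km

Each station gives a sphere (x−x_i)² + (y−y_i)² + z² = d_i² (stations at z=0).
Subtracting the A sphere from B and C: z² cancels, leaving linear equations in x and y:
31.2 x + 60.6 y = 1932.81
-72.8 x + 39.6 y = 1300.20
Solving: x ≈ -0.399, y ≈ 32.100 km (keep extra digits for the depth step; rounded: -0.4, 32.1).
Then from the A sphere: z² = 37.28² − (x + 16.5)² − (y − 29.2)² with x = -0.399, y = 32.100, so z ≈ 33.498 ≈ 33.5 km.
Check against D (with the unrounded solution): distance 75.42 ≈ 75.42 km. ✓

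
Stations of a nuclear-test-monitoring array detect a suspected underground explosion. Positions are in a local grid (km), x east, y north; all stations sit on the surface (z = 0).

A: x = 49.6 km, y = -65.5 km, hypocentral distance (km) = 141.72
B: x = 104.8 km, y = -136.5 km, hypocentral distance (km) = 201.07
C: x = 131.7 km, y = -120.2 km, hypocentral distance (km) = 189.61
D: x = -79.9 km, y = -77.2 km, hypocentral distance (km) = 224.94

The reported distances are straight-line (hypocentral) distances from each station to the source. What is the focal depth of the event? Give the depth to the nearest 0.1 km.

depth ≈ 65.0 km

Each station gives a sphere (x−x_i)² + (y−y_i)² + z² = d_i² (stations at z=0).
Subtracting the A sphere from B and C: z² cancels, leaving linear equations in x and y:
110.4 x − 142.0 y = 2520.29
164.2 x − 109.4 y = 9175.13
Solving: x ≈ 91.394, y ≈ 53.307 km (keep extra digits for the depth step; rounded: 91.4, 53.3).
Then from the A sphere: z² = 141.72² − (x − 49.6)² − (y + 65.5)² with x = 91.394, y = 53.307, so z ≈ 64.982 ≈ 65.0 km.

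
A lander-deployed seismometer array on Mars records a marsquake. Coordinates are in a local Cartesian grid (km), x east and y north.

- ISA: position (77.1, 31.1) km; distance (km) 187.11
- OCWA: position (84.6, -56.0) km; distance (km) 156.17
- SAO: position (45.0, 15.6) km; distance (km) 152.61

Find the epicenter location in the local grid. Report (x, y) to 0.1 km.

Circle about each station: (x − 77.1)² + (y − 31.1)² = 187.11²; (x − 84.6)² + (y + 56.0)² = 156.17²; (x − 45.0)² + (y − 15.6)² = 152.61².
Subtracting the ISA equation from the OCWA and SAO equations removes the quadratic terms:
15.0 x − 174.2 y = 14002.62
-64.2 x − 31.0 y = 7077.08
Solving the 2×2 system: x ≈ -68.6, y ≈ -86.3 km.

(-68.6, -86.3)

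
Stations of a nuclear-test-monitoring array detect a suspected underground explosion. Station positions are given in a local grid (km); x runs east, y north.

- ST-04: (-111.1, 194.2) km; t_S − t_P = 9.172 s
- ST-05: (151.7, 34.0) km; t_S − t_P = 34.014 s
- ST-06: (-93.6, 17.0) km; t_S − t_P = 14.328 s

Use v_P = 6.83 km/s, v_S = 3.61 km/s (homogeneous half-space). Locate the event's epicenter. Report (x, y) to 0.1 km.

Distance from S−P lag: d = Δt · v_P v_S / (v_P − v_S) = Δt · (6.83·3.61)/(6.83−3.61) ≈ 7.6572·Δt.
So d_ST-04 = 70.23, d_ST-05 = 260.45, d_ST-06 = 109.71 km.
Circle about each station: (x + 111.1)² + (y − 194.2)² = 70.23²; (x − 151.7)² + (y − 34.0)² = 260.45²; (x + 93.6)² + (y − 17.0)² = 109.71².
Subtracting pairs of circle equations eliminates x²+y² and gives linear equations (the radical axes):
525.6 x − 320.4 y = -88789.91
35.0 x − 354.4 y = -48110.92
Solving the 2×2 system: x ≈ -91.7, y ≈ 126.7 km.

x ≈ -91.7 km, y ≈ 126.7 km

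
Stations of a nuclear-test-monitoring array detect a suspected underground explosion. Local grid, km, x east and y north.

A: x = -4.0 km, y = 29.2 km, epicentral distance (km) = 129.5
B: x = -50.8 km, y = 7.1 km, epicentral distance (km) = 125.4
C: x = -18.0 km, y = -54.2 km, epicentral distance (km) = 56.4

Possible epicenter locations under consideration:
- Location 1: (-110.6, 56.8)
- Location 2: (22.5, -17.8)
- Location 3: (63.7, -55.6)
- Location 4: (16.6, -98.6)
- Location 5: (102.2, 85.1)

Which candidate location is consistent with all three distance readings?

Location 4

For each candidate, compare |candidate − station| to the reported distance:
Location 1: residuals A 19.4, B 47.6, C 88.2 → max 88.2 km
Location 2: residuals A 75.5, B 48.0, C 1.9 → max 75.5 km
Location 3: residuals A 21.0, B 5.1, C 25.3 → max 25.3 km
Location 4: residuals A 0.1, B 0.0, C 0.1 → max 0.1 km
Location 5: residuals A 9.5, B 46.3, C 127.6 → max 127.6 km
Only Location 4 has all residuals ≈ 0.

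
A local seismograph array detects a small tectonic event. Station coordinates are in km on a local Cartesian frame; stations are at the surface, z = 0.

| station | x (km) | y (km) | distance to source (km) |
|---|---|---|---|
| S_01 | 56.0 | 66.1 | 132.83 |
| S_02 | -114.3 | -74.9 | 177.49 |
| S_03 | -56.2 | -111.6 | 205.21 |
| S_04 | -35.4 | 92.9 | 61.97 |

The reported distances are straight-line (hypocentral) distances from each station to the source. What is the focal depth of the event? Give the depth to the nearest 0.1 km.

depth ≈ 54.9 km

Each station gives a sphere (x−x_i)² + (y−y_i)² + z² = d_i² (stations at z=0).
Subtracting the S_01 sphere from S_02 and S_03: z² cancels, leaving linear equations in x and y:
-340.6 x − 282.0 y = -2689.60
-224.4 x − 355.4 y = -16359.55
Solving: x ≈ -63.313, y ≈ 86.007 km (keep extra digits for the depth step; rounded: -63.3, 86.0).
Then from the S_01 sphere: z² = 132.83² − (x − 56.0)² − (y − 66.1)² with x = -63.313, y = 86.007, so z ≈ 54.881 ≈ 54.9 km.
Check against S_04 (with the unrounded solution): distance 61.96 ≈ 61.97 km. ✓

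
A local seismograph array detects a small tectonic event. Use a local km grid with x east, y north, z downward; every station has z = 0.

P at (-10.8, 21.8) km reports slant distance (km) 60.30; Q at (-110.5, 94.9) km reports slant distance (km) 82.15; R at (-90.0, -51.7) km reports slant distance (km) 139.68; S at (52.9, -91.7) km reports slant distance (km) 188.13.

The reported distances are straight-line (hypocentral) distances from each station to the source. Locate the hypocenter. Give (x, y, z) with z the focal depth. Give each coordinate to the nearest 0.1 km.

(-33.2, 74.5, 18.9)

Each station gives a sphere (x−x_i)² + (y−y_i)² + z² = d_i² (stations at z=0).
Subtracting the P sphere from Q and R: z² cancels, leaving linear equations in x and y:
-199.4 x + 146.2 y = 17511.85
-158.4 x − 147.0 y = -5693.40
Solving: x ≈ -33.197, y ≈ 74.503 km (keep extra digits for the depth step; rounded: -33.2, 74.5).
Then from the P sphere: z² = 60.30² − (x + 10.8)² − (y − 21.8)² with x = -33.197, y = 74.503, so z ≈ 18.891 ≈ 18.9 km.
Check against S (with the unrounded solution): distance 188.13 ≈ 188.13 km. ✓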